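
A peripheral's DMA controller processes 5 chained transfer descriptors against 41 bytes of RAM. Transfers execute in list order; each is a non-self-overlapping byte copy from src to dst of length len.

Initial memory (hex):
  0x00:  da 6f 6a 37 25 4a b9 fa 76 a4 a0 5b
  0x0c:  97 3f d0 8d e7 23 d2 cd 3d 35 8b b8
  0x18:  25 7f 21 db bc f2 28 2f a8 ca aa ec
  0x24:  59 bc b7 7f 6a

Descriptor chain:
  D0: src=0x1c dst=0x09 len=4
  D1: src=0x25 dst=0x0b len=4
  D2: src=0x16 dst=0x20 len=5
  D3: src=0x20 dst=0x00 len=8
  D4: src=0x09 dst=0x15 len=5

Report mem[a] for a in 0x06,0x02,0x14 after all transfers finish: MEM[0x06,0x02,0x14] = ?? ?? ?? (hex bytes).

MEM[0x06,0x02,0x14] = b7 25 3d

#0 dst[0x09+4] := {0xbc,0xf2,0x28,0x2f}
#1 dst[0x0b+4] := {0xbc,0xb7,0x7f,0x6a}
#2 dst[0x20+5] := {0x8b,0xb8,0x25,0x7f,0x21}
#3 dst[0x00+8] := {0x8b,0xb8,0x25,0x7f,0x21,0xbc,0xb7,0x7f}
#4 dst[0x15+5] := {0xbc,0xf2,0xbc,0xb7,0x7f}
query mem[0x06]=0xb7, mem[0x02]=0x25, mem[0x14]=0x3d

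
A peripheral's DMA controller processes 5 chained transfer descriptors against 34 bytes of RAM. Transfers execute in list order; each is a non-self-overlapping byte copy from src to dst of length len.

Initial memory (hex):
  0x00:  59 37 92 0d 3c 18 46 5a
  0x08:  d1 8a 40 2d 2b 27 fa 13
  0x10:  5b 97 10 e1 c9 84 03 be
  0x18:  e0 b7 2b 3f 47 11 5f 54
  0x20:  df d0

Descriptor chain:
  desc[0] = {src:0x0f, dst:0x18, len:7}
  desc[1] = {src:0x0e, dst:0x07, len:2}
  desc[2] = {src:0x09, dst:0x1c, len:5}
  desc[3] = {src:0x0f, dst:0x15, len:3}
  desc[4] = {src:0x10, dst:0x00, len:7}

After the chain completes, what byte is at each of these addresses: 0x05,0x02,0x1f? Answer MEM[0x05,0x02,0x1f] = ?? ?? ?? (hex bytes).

D0: mem[0x18..0x1e] <- [13 5b 97 10 e1 c9 84]
D1: mem[0x07..0x08] <- [fa 13]
D2: mem[0x1c..0x20] <- [8a 40 2d 2b 27]
D3: mem[0x15..0x17] <- [13 5b 97]
D4: mem[0x00..0x06] <- [5b 97 10 e1 c9 13 5b]
query mem[0x05]=0x13, mem[0x02]=0x10, mem[0x1f]=0x2b

MEM[0x05,0x02,0x1f] = 13 10 2b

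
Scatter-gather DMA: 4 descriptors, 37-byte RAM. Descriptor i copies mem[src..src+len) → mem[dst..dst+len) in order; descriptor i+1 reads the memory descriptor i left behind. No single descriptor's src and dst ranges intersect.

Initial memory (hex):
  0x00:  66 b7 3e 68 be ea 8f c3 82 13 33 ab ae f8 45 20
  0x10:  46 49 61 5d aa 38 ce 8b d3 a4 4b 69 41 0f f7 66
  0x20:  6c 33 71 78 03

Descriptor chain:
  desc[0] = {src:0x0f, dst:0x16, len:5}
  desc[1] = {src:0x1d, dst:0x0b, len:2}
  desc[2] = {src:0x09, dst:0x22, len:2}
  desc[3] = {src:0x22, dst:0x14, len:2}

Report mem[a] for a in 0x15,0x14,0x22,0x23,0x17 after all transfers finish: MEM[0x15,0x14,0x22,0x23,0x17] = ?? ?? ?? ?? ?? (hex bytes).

D0: mem[0x16..0x1a] <- [20 46 49 61 5d]
D1: mem[0x0b..0x0c] <- [0f f7]
D2: mem[0x22..0x23] <- [13 33]
D3: mem[0x14..0x15] <- [13 33]
query mem[0x15]=0x33, mem[0x14]=0x13, mem[0x22]=0x13, mem[0x23]=0x33, mem[0x17]=0x46

MEM[0x15,0x14,0x22,0x23,0x17] = 33 13 13 33 46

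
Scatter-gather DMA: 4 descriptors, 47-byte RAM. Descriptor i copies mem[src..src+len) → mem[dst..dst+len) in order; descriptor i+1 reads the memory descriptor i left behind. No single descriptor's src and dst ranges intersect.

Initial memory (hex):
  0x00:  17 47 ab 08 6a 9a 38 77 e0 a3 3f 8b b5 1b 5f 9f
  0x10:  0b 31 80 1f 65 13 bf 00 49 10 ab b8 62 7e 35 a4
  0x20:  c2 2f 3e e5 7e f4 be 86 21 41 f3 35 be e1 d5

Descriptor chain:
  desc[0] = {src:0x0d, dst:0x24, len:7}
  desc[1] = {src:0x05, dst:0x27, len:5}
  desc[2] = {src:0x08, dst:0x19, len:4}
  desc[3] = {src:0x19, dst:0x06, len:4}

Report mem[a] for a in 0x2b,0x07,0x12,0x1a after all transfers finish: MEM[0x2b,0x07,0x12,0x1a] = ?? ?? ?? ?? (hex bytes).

MEM[0x2b,0x07,0x12,0x1a] = a3 a3 80 a3

[0] 0x0d->0x24 len=7 : 1b 5f 9f 0b 31 80 1f
[1] 0x05->0x27 len=5 : 9a 38 77 e0 a3
[2] 0x08->0x19 len=4 : e0 a3 3f 8b
[3] 0x19->0x06 len=4 : e0 a3 3f 8b
query mem[0x2b]=0xa3, mem[0x07]=0xa3, mem[0x12]=0x80, mem[0x1a]=0xa3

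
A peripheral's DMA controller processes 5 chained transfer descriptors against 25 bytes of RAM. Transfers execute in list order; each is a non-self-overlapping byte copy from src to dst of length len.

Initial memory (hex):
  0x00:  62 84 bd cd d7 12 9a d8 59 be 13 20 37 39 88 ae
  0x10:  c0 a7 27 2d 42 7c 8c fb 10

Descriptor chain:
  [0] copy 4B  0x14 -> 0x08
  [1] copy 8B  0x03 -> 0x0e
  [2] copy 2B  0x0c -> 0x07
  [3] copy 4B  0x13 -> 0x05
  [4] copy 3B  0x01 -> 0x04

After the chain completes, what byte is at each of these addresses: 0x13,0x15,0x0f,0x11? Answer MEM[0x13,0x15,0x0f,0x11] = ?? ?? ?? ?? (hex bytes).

[0] 0x14->0x08 len=4 : 42 7c 8c fb
[1] 0x03->0x0e len=8 : cd d7 12 9a d8 42 7c 8c
[2] 0x0c->0x07 len=2 : 37 39
[3] 0x13->0x05 len=4 : 42 7c 8c 8c
[4] 0x01->0x04 len=3 : 84 bd cd
query mem[0x13]=0x42, mem[0x15]=0x8c, mem[0x0f]=0xd7, mem[0x11]=0x9a

MEM[0x13,0x15,0x0f,0x11] = 42 8c d7 9a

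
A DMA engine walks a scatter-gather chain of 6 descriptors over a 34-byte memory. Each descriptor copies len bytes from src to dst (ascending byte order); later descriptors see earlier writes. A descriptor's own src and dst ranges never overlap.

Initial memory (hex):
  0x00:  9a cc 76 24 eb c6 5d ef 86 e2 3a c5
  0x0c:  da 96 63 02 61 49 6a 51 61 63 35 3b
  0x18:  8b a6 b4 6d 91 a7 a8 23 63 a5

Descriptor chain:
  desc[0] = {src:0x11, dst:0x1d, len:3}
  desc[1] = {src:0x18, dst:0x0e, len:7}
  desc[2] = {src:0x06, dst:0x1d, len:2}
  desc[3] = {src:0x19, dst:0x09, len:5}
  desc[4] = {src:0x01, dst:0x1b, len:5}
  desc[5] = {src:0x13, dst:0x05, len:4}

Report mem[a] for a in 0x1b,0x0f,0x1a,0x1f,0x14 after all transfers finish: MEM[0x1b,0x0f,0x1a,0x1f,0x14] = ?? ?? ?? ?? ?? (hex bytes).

MEM[0x1b,0x0f,0x1a,0x1f,0x14] = cc a6 b4 c6 6a

  after D0: wrote 3B at 0x1d = 496a51
  after D1: wrote 7B at 0x0e = 8ba6b46d91496a
  after D2: wrote 2B at 0x1d = 5def
  after D3: wrote 5B at 0x09 = a6b46d915d
  after D4: wrote 5B at 0x1b = cc7624ebc6
  after D5: wrote 4B at 0x05 = 496a6335
query mem[0x1b]=0xcc, mem[0x0f]=0xa6, mem[0x1a]=0xb4, mem[0x1f]=0xc6, mem[0x14]=0x6a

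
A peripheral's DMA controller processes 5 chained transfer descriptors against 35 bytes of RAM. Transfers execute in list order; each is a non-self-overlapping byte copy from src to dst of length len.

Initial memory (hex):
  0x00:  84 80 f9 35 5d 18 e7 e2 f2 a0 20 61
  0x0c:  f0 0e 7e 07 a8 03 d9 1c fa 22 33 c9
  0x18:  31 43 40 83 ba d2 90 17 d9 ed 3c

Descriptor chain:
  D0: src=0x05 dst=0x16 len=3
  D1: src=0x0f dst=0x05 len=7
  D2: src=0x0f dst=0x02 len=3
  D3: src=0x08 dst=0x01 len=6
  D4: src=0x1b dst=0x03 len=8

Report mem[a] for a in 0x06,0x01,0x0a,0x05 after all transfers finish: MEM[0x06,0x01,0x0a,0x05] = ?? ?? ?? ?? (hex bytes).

  after D0: wrote 3B at 0x16 = 18e7e2
  after D1: wrote 7B at 0x05 = 07a803d91cfa22
  after D2: wrote 3B at 0x02 = 07a803
  after D3: wrote 6B at 0x01 = d91cfa22f00e
  after D4: wrote 8B at 0x03 = 83bad29017d9ed3c
query mem[0x06]=0x90, mem[0x01]=0xd9, mem[0x0a]=0x3c, mem[0x05]=0xd2

MEM[0x06,0x01,0x0a,0x05] = 90 d9 3c d2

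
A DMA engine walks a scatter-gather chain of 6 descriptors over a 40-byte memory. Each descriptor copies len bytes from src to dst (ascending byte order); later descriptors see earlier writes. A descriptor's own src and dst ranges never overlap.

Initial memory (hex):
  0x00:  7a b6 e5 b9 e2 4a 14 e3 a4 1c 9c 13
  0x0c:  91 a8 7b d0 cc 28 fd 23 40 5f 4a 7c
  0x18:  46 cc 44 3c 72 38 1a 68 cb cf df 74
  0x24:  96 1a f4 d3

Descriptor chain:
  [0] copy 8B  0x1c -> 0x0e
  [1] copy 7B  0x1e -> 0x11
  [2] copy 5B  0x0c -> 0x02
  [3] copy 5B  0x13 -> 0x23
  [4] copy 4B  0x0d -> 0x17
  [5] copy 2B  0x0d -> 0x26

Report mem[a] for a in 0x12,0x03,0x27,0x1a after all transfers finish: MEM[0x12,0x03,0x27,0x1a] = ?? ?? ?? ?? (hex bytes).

  after D0: wrote 8B at 0x0e = 72381a68cbcfdf74
  after D1: wrote 7B at 0x11 = 1a68cbcfdf7496
  after D2: wrote 5B at 0x02 = 91a872381a
  after D3: wrote 5B at 0x23 = cbcfdf7496
  after D4: wrote 4B at 0x17 = a872381a
  after D5: wrote 2B at 0x26 = a872
query mem[0x12]=0x68, mem[0x03]=0xa8, mem[0x27]=0x72, mem[0x1a]=0x1a

MEM[0x12,0x03,0x27,0x1a] = 68 a8 72 1a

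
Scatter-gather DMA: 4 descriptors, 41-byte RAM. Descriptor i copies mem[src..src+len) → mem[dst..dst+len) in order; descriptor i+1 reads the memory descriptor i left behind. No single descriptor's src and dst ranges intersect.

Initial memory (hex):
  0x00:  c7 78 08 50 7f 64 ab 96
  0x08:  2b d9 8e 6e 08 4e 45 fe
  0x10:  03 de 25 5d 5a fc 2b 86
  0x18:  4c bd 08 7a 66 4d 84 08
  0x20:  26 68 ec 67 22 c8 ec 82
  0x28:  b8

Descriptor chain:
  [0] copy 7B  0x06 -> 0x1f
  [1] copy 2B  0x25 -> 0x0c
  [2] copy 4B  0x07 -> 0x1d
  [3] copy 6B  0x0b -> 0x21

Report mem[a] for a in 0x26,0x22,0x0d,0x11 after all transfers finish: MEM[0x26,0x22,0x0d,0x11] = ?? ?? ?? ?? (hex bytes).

[0] 0x06->0x1f len=7 : ab 96 2b d9 8e 6e 08
[1] 0x25->0x0c len=2 : 08 ec
[2] 0x07->0x1d len=4 : 96 2b d9 8e
[3] 0x0b->0x21 len=6 : 6e 08 ec 45 fe 03
query mem[0x26]=0x03, mem[0x22]=0x08, mem[0x0d]=0xec, mem[0x11]=0xde

MEM[0x26,0x22,0x0d,0x11] = 03 08 ec de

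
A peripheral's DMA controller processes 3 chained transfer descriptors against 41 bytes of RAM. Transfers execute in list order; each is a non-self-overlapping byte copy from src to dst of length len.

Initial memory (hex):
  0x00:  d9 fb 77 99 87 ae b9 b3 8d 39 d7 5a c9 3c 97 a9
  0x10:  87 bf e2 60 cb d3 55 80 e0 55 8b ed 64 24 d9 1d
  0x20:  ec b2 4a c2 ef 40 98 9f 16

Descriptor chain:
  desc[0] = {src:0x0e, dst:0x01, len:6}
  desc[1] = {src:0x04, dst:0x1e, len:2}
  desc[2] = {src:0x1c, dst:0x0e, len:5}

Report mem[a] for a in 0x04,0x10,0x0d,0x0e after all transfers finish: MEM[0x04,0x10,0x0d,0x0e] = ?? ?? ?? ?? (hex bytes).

MEM[0x04,0x10,0x0d,0x0e] = bf bf 3c 64

  after D0: wrote 6B at 0x01 = 97a987bfe260
  after D1: wrote 2B at 0x1e = bfe2
  after D2: wrote 5B at 0x0e = 6424bfe2ec
query mem[0x04]=0xbf, mem[0x10]=0xbf, mem[0x0d]=0x3c, mem[0x0e]=0x64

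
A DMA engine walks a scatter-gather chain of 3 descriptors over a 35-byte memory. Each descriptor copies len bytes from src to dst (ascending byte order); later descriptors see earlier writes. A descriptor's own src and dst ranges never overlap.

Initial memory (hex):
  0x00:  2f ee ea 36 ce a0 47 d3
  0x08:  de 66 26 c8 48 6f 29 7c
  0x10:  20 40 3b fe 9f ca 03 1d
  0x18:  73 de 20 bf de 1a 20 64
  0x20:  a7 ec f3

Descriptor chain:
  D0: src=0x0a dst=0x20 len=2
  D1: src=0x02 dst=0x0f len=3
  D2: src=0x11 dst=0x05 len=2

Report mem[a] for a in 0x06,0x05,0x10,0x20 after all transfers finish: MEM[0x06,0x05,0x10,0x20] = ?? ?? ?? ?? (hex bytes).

[0] 0x0a->0x20 len=2 : 26 c8
[1] 0x02->0x0f len=3 : ea 36 ce
[2] 0x11->0x05 len=2 : ce 3b
query mem[0x06]=0x3b, mem[0x05]=0xce, mem[0x10]=0x36, mem[0x20]=0x26

MEM[0x06,0x05,0x10,0x20] = 3b ce 36 26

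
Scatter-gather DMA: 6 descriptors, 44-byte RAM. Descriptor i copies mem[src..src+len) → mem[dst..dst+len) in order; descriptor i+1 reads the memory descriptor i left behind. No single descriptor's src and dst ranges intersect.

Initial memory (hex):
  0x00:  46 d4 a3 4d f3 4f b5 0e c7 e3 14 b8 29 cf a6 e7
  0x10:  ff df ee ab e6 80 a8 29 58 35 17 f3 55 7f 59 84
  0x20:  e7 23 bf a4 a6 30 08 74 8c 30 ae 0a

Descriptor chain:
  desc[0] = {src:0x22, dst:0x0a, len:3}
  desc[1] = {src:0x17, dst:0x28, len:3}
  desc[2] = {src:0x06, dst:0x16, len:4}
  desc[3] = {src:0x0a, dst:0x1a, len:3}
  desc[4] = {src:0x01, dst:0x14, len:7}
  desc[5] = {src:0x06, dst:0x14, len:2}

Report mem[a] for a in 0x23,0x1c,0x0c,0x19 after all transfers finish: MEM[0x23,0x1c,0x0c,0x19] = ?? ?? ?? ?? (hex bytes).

MEM[0x23,0x1c,0x0c,0x19] = a4 a6 a6 b5

D0: mem[0x0a..0x0c] <- [bf a4 a6]
D1: mem[0x28..0x2a] <- [29 58 35]
D2: mem[0x16..0x19] <- [b5 0e c7 e3]
D3: mem[0x1a..0x1c] <- [bf a4 a6]
D4: mem[0x14..0x1a] <- [d4 a3 4d f3 4f b5 0e]
D5: mem[0x14..0x15] <- [b5 0e]
query mem[0x23]=0xa4, mem[0x1c]=0xa6, mem[0x0c]=0xa6, mem[0x19]=0xb5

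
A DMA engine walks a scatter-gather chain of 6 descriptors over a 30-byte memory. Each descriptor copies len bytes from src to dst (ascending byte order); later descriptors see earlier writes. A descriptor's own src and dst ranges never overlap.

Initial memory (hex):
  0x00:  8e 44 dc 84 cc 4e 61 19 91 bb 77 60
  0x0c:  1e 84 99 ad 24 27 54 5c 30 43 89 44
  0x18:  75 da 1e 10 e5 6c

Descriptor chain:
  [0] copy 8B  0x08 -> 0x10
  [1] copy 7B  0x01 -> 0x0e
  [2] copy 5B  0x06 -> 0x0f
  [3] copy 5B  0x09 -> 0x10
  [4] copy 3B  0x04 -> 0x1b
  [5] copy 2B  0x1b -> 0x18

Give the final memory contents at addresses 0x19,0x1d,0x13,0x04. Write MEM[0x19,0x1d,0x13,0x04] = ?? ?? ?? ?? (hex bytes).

MEM[0x19,0x1d,0x13,0x04] = 4e 61 1e cc

#0 dst[0x10+8] := {0x91,0xbb,0x77,0x60,0x1e,0x84,0x99,0xad}
#1 dst[0x0e+7] := {0x44,0xdc,0x84,0xcc,0x4e,0x61,0x19}
#2 dst[0x0f+5] := {0x61,0x19,0x91,0xbb,0x77}
#3 dst[0x10+5] := {0xbb,0x77,0x60,0x1e,0x84}
#4 dst[0x1b+3] := {0xcc,0x4e,0x61}
#5 dst[0x18+2] := {0xcc,0x4e}
query mem[0x19]=0x4e, mem[0x1d]=0x61, mem[0x13]=0x1e, mem[0x04]=0xcc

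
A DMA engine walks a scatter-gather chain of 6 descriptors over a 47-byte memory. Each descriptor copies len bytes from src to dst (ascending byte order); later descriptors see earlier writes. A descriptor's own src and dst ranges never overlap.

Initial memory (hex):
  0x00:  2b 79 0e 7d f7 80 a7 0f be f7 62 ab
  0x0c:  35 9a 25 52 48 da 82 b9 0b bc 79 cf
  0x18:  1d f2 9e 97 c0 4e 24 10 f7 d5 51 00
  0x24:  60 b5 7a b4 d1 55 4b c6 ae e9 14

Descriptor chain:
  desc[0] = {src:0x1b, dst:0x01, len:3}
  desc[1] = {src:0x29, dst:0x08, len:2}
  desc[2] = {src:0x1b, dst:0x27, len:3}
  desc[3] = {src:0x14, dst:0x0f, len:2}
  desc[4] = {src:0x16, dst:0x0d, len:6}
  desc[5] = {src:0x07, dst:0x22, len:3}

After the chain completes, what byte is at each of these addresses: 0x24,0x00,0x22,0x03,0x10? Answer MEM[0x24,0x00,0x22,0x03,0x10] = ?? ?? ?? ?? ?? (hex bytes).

MEM[0x24,0x00,0x22,0x03,0x10] = 4b 2b 0f 4e f2

  after D0: wrote 3B at 0x01 = 97c04e
  after D1: wrote 2B at 0x08 = 554b
  after D2: wrote 3B at 0x27 = 97c04e
  after D3: wrote 2B at 0x0f = 0bbc
  after D4: wrote 6B at 0x0d = 79cf1df29e97
  after D5: wrote 3B at 0x22 = 0f554b
query mem[0x24]=0x4b, mem[0x00]=0x2b, mem[0x22]=0x0f, mem[0x03]=0x4e, mem[0x10]=0xf2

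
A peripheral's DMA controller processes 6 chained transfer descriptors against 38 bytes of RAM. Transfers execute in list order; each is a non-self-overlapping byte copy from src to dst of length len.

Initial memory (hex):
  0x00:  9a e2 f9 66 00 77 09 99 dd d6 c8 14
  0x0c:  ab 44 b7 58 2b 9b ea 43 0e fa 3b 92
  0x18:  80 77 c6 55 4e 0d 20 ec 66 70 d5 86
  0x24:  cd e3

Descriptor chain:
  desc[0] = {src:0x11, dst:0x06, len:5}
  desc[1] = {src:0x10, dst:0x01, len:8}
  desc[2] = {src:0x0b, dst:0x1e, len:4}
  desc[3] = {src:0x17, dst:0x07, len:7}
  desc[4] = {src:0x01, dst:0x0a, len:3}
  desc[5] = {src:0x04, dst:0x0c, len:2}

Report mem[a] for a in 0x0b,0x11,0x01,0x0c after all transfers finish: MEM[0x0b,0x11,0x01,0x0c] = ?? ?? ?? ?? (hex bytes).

#0 dst[0x06+5] := {0x9b,0xea,0x43,0x0e,0xfa}
#1 dst[0x01+8] := {0x2b,0x9b,0xea,0x43,0x0e,0xfa,0x3b,0x92}
#2 dst[0x1e+4] := {0x14,0xab,0x44,0xb7}
#3 dst[0x07+7] := {0x92,0x80,0x77,0xc6,0x55,0x4e,0x0d}
#4 dst[0x0a+3] := {0x2b,0x9b,0xea}
#5 dst[0x0c+2] := {0x43,0x0e}
query mem[0x0b]=0x9b, mem[0x11]=0x9b, mem[0x01]=0x2b, mem[0x0c]=0x43

MEM[0x0b,0x11,0x01,0x0c] = 9b 9b 2b 43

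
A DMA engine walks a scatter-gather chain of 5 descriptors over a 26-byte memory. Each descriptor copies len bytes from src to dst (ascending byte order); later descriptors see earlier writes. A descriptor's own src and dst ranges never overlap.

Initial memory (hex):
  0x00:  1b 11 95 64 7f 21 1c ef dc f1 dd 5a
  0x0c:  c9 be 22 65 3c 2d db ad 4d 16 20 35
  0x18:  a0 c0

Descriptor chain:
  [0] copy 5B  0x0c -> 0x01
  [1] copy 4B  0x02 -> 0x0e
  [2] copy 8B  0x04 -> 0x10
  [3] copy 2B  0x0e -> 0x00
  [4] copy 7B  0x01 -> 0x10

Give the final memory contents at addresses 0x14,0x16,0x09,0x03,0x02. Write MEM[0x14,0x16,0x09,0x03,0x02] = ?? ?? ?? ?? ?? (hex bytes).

MEM[0x14,0x16,0x09,0x03,0x02] = 3c ef f1 22 be

#0 dst[0x01+5] := {0xc9,0xbe,0x22,0x65,0x3c}
#1 dst[0x0e+4] := {0xbe,0x22,0x65,0x3c}
#2 dst[0x10+8] := {0x65,0x3c,0x1c,0xef,0xdc,0xf1,0xdd,0x5a}
#3 dst[0x00+2] := {0xbe,0x22}
#4 dst[0x10+7] := {0x22,0xbe,0x22,0x65,0x3c,0x1c,0xef}
query mem[0x14]=0x3c, mem[0x16]=0xef, mem[0x09]=0xf1, mem[0x03]=0x22, mem[0x02]=0xbe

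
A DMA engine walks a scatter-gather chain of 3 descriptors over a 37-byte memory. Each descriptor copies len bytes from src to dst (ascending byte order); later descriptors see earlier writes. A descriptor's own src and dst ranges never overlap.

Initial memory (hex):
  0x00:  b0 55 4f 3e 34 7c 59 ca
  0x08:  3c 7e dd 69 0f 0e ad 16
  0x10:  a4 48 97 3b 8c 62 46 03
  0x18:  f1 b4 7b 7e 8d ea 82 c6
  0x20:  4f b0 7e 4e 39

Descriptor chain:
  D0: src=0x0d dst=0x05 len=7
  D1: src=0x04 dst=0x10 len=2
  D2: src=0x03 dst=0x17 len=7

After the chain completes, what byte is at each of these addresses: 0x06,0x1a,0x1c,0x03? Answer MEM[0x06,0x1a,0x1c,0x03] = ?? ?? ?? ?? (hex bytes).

D0: mem[0x05..0x0b] <- [0e ad 16 a4 48 97 3b]
D1: mem[0x10..0x11] <- [34 0e]
D2: mem[0x17..0x1d] <- [3e 34 0e ad 16 a4 48]
query mem[0x06]=0xad, mem[0x1a]=0xad, mem[0x1c]=0xa4, mem[0x03]=0x3e

MEM[0x06,0x1a,0x1c,0x03] = ad ad a4 3e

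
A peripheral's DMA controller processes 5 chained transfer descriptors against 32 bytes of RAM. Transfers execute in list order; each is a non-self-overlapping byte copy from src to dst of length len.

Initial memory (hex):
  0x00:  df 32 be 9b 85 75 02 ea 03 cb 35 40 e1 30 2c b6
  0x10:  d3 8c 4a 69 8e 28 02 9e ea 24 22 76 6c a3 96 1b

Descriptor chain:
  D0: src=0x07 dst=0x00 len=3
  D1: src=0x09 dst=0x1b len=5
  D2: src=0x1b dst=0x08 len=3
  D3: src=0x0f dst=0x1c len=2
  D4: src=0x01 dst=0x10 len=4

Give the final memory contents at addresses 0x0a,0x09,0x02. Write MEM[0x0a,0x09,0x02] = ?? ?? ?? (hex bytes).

MEM[0x0a,0x09,0x02] = 40 35 cb

#0 dst[0x00+3] := {0xea,0x03,0xcb}
#1 dst[0x1b+5] := {0xcb,0x35,0x40,0xe1,0x30}
#2 dst[0x08+3] := {0xcb,0x35,0x40}
#3 dst[0x1c+2] := {0xb6,0xd3}
#4 dst[0x10+4] := {0x03,0xcb,0x9b,0x85}
query mem[0x0a]=0x40, mem[0x09]=0x35, mem[0x02]=0xcb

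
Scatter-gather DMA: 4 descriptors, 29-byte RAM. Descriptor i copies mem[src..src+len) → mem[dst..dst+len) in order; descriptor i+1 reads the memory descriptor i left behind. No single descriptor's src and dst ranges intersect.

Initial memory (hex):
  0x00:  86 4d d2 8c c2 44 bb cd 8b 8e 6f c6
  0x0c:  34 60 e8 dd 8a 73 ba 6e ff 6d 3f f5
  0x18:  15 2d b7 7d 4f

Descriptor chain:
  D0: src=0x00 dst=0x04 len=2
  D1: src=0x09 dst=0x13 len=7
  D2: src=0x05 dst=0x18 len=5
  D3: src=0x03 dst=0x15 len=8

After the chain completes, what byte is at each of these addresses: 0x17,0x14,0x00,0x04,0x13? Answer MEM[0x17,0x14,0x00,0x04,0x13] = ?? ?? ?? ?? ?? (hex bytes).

MEM[0x17,0x14,0x00,0x04,0x13] = 4d 6f 86 86 8e

[0] 0x00->0x04 len=2 : 86 4d
[1] 0x09->0x13 len=7 : 8e 6f c6 34 60 e8 dd
[2] 0x05->0x18 len=5 : 4d bb cd 8b 8e
[3] 0x03->0x15 len=8 : 8c 86 4d bb cd 8b 8e 6f
query mem[0x17]=0x4d, mem[0x14]=0x6f, mem[0x00]=0x86, mem[0x04]=0x86, mem[0x13]=0x8e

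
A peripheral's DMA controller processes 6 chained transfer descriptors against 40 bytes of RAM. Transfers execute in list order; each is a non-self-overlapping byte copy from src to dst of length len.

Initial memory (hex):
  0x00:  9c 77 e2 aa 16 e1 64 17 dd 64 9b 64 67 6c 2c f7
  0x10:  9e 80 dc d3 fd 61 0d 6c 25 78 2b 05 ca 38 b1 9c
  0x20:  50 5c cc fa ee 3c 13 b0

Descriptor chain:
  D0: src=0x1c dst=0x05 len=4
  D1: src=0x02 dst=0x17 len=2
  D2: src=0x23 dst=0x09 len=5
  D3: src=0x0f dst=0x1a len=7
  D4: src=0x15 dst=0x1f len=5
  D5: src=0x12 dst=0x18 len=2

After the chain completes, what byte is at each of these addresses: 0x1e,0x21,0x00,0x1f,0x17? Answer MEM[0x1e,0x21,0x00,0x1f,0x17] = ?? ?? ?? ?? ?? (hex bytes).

MEM[0x1e,0x21,0x00,0x1f,0x17] = d3 e2 9c 61 e2

#0 dst[0x05+4] := {0xca,0x38,0xb1,0x9c}
#1 dst[0x17+2] := {0xe2,0xaa}
#2 dst[0x09+5] := {0xfa,0xee,0x3c,0x13,0xb0}
#3 dst[0x1a+7] := {0xf7,0x9e,0x80,0xdc,0xd3,0xfd,0x61}
#4 dst[0x1f+5] := {0x61,0x0d,0xe2,0xaa,0x78}
#5 dst[0x18+2] := {0xdc,0xd3}
query mem[0x1e]=0xd3, mem[0x21]=0xe2, mem[0x00]=0x9c, mem[0x1f]=0x61, mem[0x17]=0xe2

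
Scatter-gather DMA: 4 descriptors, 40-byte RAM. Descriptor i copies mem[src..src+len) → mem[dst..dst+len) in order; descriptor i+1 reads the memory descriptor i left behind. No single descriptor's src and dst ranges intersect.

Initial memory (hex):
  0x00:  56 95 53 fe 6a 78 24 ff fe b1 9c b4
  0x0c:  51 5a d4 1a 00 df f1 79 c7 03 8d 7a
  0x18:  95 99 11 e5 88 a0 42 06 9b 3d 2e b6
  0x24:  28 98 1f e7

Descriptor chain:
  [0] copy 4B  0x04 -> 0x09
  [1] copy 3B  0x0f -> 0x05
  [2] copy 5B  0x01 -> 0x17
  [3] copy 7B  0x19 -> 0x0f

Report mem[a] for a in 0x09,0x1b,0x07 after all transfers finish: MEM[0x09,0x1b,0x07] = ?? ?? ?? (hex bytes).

  after D0: wrote 4B at 0x09 = 6a7824ff
  after D1: wrote 3B at 0x05 = 1a00df
  after D2: wrote 5B at 0x17 = 9553fe6a1a
  after D3: wrote 7B at 0x0f = fe6a1a88a04206
query mem[0x09]=0x6a, mem[0x1b]=0x1a, mem[0x07]=0xdf

MEM[0x09,0x1b,0x07] = 6a 1a df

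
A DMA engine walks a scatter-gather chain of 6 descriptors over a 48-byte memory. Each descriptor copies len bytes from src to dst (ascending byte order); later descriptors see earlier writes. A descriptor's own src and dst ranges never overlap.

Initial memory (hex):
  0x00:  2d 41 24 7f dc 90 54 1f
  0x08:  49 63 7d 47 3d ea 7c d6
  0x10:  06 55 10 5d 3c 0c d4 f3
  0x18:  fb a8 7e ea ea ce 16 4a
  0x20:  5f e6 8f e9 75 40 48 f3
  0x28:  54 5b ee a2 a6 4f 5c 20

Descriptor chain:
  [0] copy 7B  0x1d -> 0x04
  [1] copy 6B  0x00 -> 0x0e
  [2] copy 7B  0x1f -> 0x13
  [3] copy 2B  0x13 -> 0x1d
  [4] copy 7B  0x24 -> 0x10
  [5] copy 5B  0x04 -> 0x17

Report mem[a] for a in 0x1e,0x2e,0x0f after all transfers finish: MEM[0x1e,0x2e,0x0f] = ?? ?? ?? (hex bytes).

MEM[0x1e,0x2e,0x0f] = 5f 5c 41

[0] 0x1d->0x04 len=7 : ce 16 4a 5f e6 8f e9
[1] 0x00->0x0e len=6 : 2d 41 24 7f ce 16
[2] 0x1f->0x13 len=7 : 4a 5f e6 8f e9 75 40
[3] 0x13->0x1d len=2 : 4a 5f
[4] 0x24->0x10 len=7 : 75 40 48 f3 54 5b ee
[5] 0x04->0x17 len=5 : ce 16 4a 5f e6
query mem[0x1e]=0x5f, mem[0x2e]=0x5c, mem[0x0f]=0x41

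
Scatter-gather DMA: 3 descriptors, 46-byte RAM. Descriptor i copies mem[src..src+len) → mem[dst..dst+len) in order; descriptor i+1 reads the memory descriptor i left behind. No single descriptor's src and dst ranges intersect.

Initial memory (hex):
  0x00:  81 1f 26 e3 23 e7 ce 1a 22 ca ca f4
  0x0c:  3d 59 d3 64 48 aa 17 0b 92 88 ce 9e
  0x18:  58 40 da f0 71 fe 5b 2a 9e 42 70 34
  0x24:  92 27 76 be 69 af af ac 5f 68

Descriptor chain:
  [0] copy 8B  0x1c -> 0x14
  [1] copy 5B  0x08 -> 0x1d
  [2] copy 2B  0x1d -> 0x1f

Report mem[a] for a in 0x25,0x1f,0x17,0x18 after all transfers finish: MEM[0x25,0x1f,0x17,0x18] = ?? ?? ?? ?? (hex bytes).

[0] 0x1c->0x14 len=8 : 71 fe 5b 2a 9e 42 70 34
[1] 0x08->0x1d len=5 : 22 ca ca f4 3d
[2] 0x1d->0x1f len=2 : 22 ca
query mem[0x25]=0x27, mem[0x1f]=0x22, mem[0x17]=0x2a, mem[0x18]=0x9e

MEM[0x25,0x1f,0x17,0x18] = 27 22 2a 9e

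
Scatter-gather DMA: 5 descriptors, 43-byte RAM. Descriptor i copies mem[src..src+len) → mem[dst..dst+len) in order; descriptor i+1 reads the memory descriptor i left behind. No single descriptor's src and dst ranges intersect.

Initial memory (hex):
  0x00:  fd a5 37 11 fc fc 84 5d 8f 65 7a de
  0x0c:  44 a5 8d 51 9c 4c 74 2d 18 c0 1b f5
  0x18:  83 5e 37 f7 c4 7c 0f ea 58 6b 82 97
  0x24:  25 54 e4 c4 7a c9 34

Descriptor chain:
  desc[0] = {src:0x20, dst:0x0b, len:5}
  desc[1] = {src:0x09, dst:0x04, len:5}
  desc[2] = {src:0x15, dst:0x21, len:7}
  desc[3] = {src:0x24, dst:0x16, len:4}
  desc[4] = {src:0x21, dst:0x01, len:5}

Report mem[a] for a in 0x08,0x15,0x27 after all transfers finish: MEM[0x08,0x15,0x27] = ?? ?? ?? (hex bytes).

  after D0: wrote 5B at 0x0b = 586b829725
  after D1: wrote 5B at 0x04 = 657a586b82
  after D2: wrote 7B at 0x21 = c01bf5835e37f7
  after D3: wrote 4B at 0x16 = 835e37f7
  after D4: wrote 5B at 0x01 = c01bf5835e
query mem[0x08]=0x82, mem[0x15]=0xc0, mem[0x27]=0xf7

MEM[0x08,0x15,0x27] = 82 c0 f7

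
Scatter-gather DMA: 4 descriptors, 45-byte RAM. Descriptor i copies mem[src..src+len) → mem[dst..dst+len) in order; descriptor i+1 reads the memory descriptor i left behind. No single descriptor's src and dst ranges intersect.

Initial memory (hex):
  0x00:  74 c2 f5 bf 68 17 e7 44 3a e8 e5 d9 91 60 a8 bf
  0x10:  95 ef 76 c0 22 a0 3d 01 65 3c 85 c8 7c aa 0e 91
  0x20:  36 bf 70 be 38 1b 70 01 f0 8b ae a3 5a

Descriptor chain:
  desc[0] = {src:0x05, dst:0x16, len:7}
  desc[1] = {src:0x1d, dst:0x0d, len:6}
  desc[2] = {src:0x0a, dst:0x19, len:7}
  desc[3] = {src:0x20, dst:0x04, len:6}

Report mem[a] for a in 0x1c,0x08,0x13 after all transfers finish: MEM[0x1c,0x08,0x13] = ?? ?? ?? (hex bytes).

[0] 0x05->0x16 len=7 : 17 e7 44 3a e8 e5 d9
[1] 0x1d->0x0d len=6 : aa 0e 91 36 bf 70
[2] 0x0a->0x19 len=7 : e5 d9 91 aa 0e 91 36
[3] 0x20->0x04 len=6 : 36 bf 70 be 38 1b
query mem[0x1c]=0xaa, mem[0x08]=0x38, mem[0x13]=0xc0

MEM[0x1c,0x08,0x13] = aa 38 c0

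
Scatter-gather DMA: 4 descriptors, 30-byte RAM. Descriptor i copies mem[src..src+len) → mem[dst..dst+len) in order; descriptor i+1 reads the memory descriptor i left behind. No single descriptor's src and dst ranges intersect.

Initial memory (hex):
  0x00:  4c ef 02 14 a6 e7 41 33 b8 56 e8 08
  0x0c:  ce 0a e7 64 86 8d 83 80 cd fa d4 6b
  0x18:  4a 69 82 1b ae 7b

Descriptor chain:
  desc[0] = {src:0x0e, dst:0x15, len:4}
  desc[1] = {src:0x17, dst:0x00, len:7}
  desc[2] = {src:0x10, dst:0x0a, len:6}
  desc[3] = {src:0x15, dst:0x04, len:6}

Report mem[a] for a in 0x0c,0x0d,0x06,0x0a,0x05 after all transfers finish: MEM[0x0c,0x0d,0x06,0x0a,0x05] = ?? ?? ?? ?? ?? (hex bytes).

MEM[0x0c,0x0d,0x06,0x0a,0x05] = 83 80 86 86 64

D0: mem[0x15..0x18] <- [e7 64 86 8d]
D1: mem[0x00..0x06] <- [86 8d 69 82 1b ae 7b]
D2: mem[0x0a..0x0f] <- [86 8d 83 80 cd e7]
D3: mem[0x04..0x09] <- [e7 64 86 8d 69 82]
query mem[0x0c]=0x83, mem[0x0d]=0x80, mem[0x06]=0x86, mem[0x0a]=0x86, mem[0x05]=0x64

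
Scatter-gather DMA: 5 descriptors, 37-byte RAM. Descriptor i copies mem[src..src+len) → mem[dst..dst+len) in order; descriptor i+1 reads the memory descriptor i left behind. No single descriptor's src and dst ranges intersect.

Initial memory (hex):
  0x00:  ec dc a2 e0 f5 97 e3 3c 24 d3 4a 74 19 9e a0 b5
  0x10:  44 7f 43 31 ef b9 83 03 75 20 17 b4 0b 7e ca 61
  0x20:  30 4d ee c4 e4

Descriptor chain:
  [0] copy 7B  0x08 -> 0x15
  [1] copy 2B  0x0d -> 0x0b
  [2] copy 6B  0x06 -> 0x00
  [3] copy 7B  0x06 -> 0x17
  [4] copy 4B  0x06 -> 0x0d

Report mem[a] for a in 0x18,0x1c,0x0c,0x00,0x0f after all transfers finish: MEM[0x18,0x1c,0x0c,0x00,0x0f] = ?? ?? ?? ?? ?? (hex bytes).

  after D0: wrote 7B at 0x15 = 24d34a74199ea0
  after D1: wrote 2B at 0x0b = 9ea0
  after D2: wrote 6B at 0x00 = e33c24d34a9e
  after D3: wrote 7B at 0x17 = e33c24d34a9ea0
  after D4: wrote 4B at 0x0d = e33c24d3
query mem[0x18]=0x3c, mem[0x1c]=0x9e, mem[0x0c]=0xa0, mem[0x00]=0xe3, mem[0x0f]=0x24

MEM[0x18,0x1c,0x0c,0x00,0x0f] = 3c 9e a0 e3 24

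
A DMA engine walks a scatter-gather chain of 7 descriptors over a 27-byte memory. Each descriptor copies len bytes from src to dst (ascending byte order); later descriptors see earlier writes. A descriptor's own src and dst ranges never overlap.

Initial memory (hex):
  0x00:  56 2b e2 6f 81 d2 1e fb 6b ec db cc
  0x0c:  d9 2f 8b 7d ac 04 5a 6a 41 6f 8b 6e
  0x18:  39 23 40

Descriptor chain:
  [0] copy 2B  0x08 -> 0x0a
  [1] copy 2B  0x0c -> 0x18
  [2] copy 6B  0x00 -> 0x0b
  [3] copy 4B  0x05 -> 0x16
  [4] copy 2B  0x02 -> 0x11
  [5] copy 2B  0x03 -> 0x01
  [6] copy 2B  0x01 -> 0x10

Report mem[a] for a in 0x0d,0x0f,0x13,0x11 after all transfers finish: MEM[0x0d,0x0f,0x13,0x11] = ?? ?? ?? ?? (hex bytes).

MEM[0x0d,0x0f,0x13,0x11] = e2 81 6a 81

#0 dst[0x0a+2] := {0x6b,0xec}
#1 dst[0x18+2] := {0xd9,0x2f}
#2 dst[0x0b+6] := {0x56,0x2b,0xe2,0x6f,0x81,0xd2}
#3 dst[0x16+4] := {0xd2,0x1e,0xfb,0x6b}
#4 dst[0x11+2] := {0xe2,0x6f}
#5 dst[0x01+2] := {0x6f,0x81}
#6 dst[0x10+2] := {0x6f,0x81}
query mem[0x0d]=0xe2, mem[0x0f]=0x81, mem[0x13]=0x6a, mem[0x11]=0x81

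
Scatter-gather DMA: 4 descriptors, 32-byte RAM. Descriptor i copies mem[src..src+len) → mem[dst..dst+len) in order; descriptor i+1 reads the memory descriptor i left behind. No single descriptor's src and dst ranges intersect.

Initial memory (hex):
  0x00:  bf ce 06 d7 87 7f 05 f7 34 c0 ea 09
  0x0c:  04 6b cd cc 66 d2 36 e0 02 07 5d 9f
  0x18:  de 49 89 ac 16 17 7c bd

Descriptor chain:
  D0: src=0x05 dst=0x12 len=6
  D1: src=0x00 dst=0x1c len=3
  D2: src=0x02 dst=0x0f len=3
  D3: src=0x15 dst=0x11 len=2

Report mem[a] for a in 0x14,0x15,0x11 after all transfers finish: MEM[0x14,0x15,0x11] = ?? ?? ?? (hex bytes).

MEM[0x14,0x15,0x11] = f7 34 34

  after D0: wrote 6B at 0x12 = 7f05f734c0ea
  after D1: wrote 3B at 0x1c = bfce06
  after D2: wrote 3B at 0x0f = 06d787
  after D3: wrote 2B at 0x11 = 34c0
query mem[0x14]=0xf7, mem[0x15]=0x34, mem[0x11]=0x34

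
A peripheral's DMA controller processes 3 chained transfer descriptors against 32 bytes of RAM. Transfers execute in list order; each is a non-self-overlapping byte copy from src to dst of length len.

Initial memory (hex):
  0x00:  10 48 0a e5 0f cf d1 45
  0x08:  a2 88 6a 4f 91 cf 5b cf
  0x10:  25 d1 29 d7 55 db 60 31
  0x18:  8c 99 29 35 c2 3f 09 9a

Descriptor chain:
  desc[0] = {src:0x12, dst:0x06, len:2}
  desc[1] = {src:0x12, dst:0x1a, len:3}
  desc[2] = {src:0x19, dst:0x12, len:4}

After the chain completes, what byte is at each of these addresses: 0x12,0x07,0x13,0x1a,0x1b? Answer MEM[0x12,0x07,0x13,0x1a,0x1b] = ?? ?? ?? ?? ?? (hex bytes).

D0: mem[0x06..0x07] <- [29 d7]
D1: mem[0x1a..0x1c] <- [29 d7 55]
D2: mem[0x12..0x15] <- [99 29 d7 55]
query mem[0x12]=0x99, mem[0x07]=0xd7, mem[0x13]=0x29, mem[0x1a]=0x29, mem[0x1b]=0xd7

MEM[0x12,0x07,0x13,0x1a,0x1b] = 99 d7 29 29 d7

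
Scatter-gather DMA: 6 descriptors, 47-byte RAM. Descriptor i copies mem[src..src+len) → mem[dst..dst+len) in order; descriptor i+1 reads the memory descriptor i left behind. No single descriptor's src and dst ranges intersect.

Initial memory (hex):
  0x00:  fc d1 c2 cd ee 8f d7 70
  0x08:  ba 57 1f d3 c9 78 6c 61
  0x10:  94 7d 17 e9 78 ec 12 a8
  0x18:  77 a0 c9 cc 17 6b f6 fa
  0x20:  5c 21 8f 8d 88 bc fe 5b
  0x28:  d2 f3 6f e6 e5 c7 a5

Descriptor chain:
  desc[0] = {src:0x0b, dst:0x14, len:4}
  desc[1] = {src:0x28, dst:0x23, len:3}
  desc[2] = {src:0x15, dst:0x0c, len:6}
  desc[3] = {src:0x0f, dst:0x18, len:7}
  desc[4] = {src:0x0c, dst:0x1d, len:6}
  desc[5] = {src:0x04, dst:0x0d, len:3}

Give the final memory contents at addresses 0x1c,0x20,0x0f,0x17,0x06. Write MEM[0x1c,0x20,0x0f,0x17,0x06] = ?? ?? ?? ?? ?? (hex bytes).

MEM[0x1c,0x20,0x0f,0x17,0x06] = e9 77 d7 6c d7

D0: mem[0x14..0x17] <- [d3 c9 78 6c]
D1: mem[0x23..0x25] <- [d2 f3 6f]
D2: mem[0x0c..0x11] <- [c9 78 6c 77 a0 c9]
D3: mem[0x18..0x1e] <- [77 a0 c9 17 e9 d3 c9]
D4: mem[0x1d..0x22] <- [c9 78 6c 77 a0 c9]
D5: mem[0x0d..0x0f] <- [ee 8f d7]
query mem[0x1c]=0xe9, mem[0x20]=0x77, mem[0x0f]=0xd7, mem[0x17]=0x6c, mem[0x06]=0xd7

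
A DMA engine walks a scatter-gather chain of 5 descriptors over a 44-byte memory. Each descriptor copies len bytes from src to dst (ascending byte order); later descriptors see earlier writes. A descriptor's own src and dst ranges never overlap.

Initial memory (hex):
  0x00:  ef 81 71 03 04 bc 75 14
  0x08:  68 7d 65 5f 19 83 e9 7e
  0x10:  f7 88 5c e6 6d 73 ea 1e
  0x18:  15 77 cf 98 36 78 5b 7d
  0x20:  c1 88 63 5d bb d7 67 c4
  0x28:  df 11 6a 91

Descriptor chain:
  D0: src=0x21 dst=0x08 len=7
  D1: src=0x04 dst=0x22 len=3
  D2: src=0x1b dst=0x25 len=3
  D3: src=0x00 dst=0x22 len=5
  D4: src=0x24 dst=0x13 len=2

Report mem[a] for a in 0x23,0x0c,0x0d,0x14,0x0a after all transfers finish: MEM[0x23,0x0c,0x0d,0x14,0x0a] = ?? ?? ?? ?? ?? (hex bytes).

[0] 0x21->0x08 len=7 : 88 63 5d bb d7 67 c4
[1] 0x04->0x22 len=3 : 04 bc 75
[2] 0x1b->0x25 len=3 : 98 36 78
[3] 0x00->0x22 len=5 : ef 81 71 03 04
[4] 0x24->0x13 len=2 : 71 03
query mem[0x23]=0x81, mem[0x0c]=0xd7, mem[0x0d]=0x67, mem[0x14]=0x03, mem[0x0a]=0x5d

MEM[0x23,0x0c,0x0d,0x14,0x0a] = 81 d7 67 03 5d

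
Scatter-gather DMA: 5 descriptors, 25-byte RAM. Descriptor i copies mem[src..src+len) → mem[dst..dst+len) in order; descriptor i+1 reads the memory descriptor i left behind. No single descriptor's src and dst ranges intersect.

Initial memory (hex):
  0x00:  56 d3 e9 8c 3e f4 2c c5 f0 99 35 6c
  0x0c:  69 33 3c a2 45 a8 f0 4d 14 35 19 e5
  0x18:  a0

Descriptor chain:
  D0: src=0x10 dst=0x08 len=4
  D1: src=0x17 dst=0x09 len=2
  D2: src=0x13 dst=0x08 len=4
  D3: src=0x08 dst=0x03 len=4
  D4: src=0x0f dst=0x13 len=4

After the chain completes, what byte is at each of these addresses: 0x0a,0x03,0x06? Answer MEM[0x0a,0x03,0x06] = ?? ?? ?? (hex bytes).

D0: mem[0x08..0x0b] <- [45 a8 f0 4d]
D1: mem[0x09..0x0a] <- [e5 a0]
D2: mem[0x08..0x0b] <- [4d 14 35 19]
D3: mem[0x03..0x06] <- [4d 14 35 19]
D4: mem[0x13..0x16] <- [a2 45 a8 f0]
query mem[0x0a]=0x35, mem[0x03]=0x4d, mem[0x06]=0x19

MEM[0x0a,0x03,0x06] = 35 4d 19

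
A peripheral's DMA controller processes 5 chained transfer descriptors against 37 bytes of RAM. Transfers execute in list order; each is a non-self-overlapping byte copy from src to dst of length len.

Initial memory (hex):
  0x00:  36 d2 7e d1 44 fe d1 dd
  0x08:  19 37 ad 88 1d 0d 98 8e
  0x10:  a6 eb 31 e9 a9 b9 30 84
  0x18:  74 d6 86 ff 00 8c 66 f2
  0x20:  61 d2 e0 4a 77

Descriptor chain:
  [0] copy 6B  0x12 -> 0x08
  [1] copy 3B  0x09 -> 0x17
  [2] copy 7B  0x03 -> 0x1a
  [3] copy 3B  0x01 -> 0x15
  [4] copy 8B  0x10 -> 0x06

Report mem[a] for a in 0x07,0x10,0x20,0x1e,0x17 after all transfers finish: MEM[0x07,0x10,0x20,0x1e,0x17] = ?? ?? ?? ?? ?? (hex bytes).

D0: mem[0x08..0x0d] <- [31 e9 a9 b9 30 84]
D1: mem[0x17..0x19] <- [e9 a9 b9]
D2: mem[0x1a..0x20] <- [d1 44 fe d1 dd 31 e9]
D3: mem[0x15..0x17] <- [d2 7e d1]
D4: mem[0x06..0x0d] <- [a6 eb 31 e9 a9 d2 7e d1]
query mem[0x07]=0xeb, mem[0x10]=0xa6, mem[0x20]=0xe9, mem[0x1e]=0xdd, mem[0x17]=0xd1

MEM[0x07,0x10,0x20,0x1e,0x17] = eb a6 e9 dd d1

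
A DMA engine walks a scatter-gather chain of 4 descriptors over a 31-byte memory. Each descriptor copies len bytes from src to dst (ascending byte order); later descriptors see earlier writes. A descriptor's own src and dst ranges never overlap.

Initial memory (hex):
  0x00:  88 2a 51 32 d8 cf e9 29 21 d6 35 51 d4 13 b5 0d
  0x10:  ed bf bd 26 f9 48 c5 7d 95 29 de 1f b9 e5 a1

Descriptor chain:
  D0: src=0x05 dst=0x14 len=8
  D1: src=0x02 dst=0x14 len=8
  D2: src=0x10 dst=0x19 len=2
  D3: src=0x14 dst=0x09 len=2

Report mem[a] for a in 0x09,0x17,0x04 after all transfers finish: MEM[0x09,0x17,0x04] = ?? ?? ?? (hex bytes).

MEM[0x09,0x17,0x04] = 51 cf d8

D0: mem[0x14..0x1b] <- [cf e9 29 21 d6 35 51 d4]
D1: mem[0x14..0x1b] <- [51 32 d8 cf e9 29 21 d6]
D2: mem[0x19..0x1a] <- [ed bf]
D3: mem[0x09..0x0a] <- [51 32]
query mem[0x09]=0x51, mem[0x17]=0xcf, mem[0x04]=0xd8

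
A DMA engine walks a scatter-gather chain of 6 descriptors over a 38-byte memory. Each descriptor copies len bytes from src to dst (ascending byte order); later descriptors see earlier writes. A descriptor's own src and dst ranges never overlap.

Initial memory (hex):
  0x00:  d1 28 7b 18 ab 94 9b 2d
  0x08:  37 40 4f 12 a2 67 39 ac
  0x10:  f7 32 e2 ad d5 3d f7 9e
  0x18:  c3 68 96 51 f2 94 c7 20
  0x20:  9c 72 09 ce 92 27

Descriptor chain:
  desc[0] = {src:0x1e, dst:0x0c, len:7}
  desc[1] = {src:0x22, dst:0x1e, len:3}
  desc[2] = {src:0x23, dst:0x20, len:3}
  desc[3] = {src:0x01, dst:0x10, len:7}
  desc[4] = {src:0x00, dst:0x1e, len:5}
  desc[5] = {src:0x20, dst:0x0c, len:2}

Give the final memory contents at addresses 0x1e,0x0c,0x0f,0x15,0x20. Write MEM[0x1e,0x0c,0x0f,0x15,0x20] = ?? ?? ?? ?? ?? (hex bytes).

[0] 0x1e->0x0c len=7 : c7 20 9c 72 09 ce 92
[1] 0x22->0x1e len=3 : 09 ce 92
[2] 0x23->0x20 len=3 : ce 92 27
[3] 0x01->0x10 len=7 : 28 7b 18 ab 94 9b 2d
[4] 0x00->0x1e len=5 : d1 28 7b 18 ab
[5] 0x20->0x0c len=2 : 7b 18
query mem[0x1e]=0xd1, mem[0x0c]=0x7b, mem[0x0f]=0x72, mem[0x15]=0x9b, mem[0x20]=0x7b

MEM[0x1e,0x0c,0x0f,0x15,0x20] = d1 7b 72 9b 7b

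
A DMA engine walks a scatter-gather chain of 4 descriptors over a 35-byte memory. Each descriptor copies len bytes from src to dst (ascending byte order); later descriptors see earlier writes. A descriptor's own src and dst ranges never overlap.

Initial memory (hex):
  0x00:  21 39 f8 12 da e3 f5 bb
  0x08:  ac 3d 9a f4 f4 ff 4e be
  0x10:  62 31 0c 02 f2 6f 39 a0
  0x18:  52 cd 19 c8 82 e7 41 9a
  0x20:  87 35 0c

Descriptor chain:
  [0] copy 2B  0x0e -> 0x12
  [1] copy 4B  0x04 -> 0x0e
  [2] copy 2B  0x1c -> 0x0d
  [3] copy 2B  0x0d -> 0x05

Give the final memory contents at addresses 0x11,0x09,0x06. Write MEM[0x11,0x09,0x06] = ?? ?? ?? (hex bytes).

D0: mem[0x12..0x13] <- [4e be]
D1: mem[0x0e..0x11] <- [da e3 f5 bb]
D2: mem[0x0d..0x0e] <- [82 e7]
D3: mem[0x05..0x06] <- [82 e7]
query mem[0x11]=0xbb, mem[0x09]=0x3d, mem[0x06]=0xe7

MEM[0x11,0x09,0x06] = bb 3d e7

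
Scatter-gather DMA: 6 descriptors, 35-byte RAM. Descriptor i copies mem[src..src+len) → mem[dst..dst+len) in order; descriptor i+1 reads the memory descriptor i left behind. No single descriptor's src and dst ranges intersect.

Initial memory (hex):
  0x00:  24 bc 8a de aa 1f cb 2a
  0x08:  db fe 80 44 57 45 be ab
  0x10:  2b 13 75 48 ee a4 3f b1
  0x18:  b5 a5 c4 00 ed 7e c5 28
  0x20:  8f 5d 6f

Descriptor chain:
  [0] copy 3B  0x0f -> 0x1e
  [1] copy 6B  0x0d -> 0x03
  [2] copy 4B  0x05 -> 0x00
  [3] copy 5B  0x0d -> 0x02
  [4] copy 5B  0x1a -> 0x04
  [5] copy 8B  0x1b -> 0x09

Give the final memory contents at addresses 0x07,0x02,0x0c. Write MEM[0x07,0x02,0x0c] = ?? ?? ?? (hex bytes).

D0: mem[0x1e..0x20] <- [ab 2b 13]
D1: mem[0x03..0x08] <- [45 be ab 2b 13 75]
D2: mem[0x00..0x03] <- [ab 2b 13 75]
D3: mem[0x02..0x06] <- [45 be ab 2b 13]
D4: mem[0x04..0x08] <- [c4 00 ed 7e ab]
D5: mem[0x09..0x10] <- [00 ed 7e ab 2b 13 5d 6f]
query mem[0x07]=0x7e, mem[0x02]=0x45, mem[0x0c]=0xab

MEM[0x07,0x02,0x0c] = 7e 45 ab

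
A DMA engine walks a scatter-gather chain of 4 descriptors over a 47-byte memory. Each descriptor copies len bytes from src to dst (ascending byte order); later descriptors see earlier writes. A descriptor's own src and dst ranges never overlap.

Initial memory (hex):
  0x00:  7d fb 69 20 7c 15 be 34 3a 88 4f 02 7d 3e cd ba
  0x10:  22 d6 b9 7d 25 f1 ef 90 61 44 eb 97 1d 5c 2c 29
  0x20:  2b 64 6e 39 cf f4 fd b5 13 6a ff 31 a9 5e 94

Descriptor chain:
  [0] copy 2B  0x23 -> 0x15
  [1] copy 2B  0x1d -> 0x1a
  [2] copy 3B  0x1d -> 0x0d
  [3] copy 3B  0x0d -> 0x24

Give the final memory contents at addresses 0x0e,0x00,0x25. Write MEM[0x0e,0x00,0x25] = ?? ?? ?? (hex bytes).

[0] 0x23->0x15 len=2 : 39 cf
[1] 0x1d->0x1a len=2 : 5c 2c
[2] 0x1d->0x0d len=3 : 5c 2c 29
[3] 0x0d->0x24 len=3 : 5c 2c 29
query mem[0x0e]=0x2c, mem[0x00]=0x7d, mem[0x25]=0x2c

MEM[0x0e,0x00,0x25] = 2c 7d 2c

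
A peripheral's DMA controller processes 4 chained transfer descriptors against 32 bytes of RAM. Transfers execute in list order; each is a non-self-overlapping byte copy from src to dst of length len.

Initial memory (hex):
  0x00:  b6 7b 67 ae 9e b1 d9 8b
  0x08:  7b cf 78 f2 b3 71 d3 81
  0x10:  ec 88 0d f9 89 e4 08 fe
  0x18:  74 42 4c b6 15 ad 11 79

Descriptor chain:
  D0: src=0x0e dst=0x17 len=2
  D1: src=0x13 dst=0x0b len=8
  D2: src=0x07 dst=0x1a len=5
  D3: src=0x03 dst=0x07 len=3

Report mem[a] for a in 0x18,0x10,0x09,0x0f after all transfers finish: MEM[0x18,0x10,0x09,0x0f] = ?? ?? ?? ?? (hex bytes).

MEM[0x18,0x10,0x09,0x0f] = 81 81 b1 d3

D0: mem[0x17..0x18] <- [d3 81]
D1: mem[0x0b..0x12] <- [f9 89 e4 08 d3 81 42 4c]
D2: mem[0x1a..0x1e] <- [8b 7b cf 78 f9]
D3: mem[0x07..0x09] <- [ae 9e b1]
query mem[0x18]=0x81, mem[0x10]=0x81, mem[0x09]=0xb1, mem[0x0f]=0xd3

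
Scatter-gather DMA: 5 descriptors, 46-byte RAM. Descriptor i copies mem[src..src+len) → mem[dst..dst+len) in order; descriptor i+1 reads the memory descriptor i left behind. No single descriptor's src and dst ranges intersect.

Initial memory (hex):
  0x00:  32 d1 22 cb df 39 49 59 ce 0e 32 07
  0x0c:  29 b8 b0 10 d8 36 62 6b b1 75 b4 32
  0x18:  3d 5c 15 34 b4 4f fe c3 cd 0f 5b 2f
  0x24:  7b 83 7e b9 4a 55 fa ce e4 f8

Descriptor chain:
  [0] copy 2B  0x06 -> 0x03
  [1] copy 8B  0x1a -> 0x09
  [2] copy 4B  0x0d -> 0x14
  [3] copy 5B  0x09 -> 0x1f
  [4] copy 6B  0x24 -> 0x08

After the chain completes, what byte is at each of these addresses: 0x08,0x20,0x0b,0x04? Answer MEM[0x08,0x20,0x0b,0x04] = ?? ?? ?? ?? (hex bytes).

MEM[0x08,0x20,0x0b,0x04] = 7b 34 b9 59

#0 dst[0x03+2] := {0x49,0x59}
#1 dst[0x09+8] := {0x15,0x34,0xb4,0x4f,0xfe,0xc3,0xcd,0x0f}
#2 dst[0x14+4] := {0xfe,0xc3,0xcd,0x0f}
#3 dst[0x1f+5] := {0x15,0x34,0xb4,0x4f,0xfe}
#4 dst[0x08+6] := {0x7b,0x83,0x7e,0xb9,0x4a,0x55}
query mem[0x08]=0x7b, mem[0x20]=0x34, mem[0x0b]=0xb9, mem[0x04]=0x59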